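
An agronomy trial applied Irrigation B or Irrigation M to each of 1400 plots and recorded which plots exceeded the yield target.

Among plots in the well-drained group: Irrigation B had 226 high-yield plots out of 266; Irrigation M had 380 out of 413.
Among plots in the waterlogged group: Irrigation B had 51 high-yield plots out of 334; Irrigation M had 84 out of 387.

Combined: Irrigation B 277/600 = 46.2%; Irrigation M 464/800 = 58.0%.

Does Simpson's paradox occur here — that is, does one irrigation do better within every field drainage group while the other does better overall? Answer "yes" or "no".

Within each field drainage level (well-drained 85.0% vs 92.0%; waterlogged 15.3% vs 21.7%), Irrigation M has the higher rate every time. Pooled: 46.2% vs 58.0% — Irrigation M has the higher rate overall. They agree.

no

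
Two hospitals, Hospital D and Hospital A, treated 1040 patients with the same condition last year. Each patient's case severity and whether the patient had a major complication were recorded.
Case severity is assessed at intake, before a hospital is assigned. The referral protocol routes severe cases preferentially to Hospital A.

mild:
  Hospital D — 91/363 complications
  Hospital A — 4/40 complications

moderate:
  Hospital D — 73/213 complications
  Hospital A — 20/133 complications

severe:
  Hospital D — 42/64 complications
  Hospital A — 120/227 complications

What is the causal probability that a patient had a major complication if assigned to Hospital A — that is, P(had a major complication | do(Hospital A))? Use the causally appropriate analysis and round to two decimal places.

The stratified and pooled comparisons disagree (Hospital A wins within each case severity; Hospital D wins overall), so the answer turns on the causal role of case severity.
Here case severity is a common cause — it drives both which hospital a case falls under and the outcome. The crude comparison mixes populations; the stratum-specific rates are the causally relevant ones.
Standardising Hospital A to the population case severity mix: 0.388·4/40 + 0.333·20/133 + 0.280·120/227 = 0.237.

0.24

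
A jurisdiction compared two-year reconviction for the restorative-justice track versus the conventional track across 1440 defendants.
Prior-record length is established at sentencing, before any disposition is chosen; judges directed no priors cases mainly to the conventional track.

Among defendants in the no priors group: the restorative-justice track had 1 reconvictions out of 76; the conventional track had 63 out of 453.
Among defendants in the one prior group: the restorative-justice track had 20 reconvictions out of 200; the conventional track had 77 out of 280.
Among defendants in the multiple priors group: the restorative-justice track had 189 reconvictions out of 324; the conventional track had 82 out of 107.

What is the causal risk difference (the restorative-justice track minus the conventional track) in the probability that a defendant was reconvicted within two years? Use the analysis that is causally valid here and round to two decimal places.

Prior-record length is set before the disposition has any effect — it is not caused by the disposition — and it independently drives the outcome. That makes it a confounder, so the causal comparison is within prior-record length levels.
Adjusting over the population distribution of prior-record length: 0.367·(0.013−0.139) + 0.333·(0.100−0.275) + 0.299·(0.583−0.766) = -0.159.

-0.16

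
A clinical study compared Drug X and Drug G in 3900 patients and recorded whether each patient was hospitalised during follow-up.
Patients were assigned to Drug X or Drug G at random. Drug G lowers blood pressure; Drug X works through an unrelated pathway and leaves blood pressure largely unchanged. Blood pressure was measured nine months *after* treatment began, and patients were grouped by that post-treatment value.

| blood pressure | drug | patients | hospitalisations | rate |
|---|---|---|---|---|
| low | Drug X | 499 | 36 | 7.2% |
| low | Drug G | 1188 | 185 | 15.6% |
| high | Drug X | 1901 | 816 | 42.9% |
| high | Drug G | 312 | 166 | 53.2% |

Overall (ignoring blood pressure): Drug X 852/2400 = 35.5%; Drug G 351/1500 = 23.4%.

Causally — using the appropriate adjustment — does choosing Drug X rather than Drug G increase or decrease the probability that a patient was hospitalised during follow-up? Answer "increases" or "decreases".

Blood pressure is downstream of the drug. One should not condition on a consequence of treatment, so the overall rates are the right comparison.
Pooled: Drug X 35.5% vs Drug G 23.4%; Drug G is lower overall.

increases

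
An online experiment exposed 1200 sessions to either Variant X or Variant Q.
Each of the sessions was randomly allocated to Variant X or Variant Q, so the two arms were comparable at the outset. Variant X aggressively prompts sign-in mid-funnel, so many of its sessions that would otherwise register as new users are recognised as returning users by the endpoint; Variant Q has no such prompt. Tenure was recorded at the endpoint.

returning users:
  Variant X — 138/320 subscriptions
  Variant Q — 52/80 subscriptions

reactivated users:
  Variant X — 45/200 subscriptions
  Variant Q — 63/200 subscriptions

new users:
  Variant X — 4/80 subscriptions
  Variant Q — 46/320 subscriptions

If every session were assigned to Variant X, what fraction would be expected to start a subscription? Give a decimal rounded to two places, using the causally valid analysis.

The stratified and pooled comparisons disagree (Variant Q wins within each user tenure; Variant X wins overall), so the answer turns on the causal role of user tenure.
User tenure is downstream of the variant. One should not condition on a consequence of treatment, so the overall rates are the right comparison.
So P(outcome | do(Variant X)) is just the pooled rate for Variant X: 187/600 = 0.312.

0.31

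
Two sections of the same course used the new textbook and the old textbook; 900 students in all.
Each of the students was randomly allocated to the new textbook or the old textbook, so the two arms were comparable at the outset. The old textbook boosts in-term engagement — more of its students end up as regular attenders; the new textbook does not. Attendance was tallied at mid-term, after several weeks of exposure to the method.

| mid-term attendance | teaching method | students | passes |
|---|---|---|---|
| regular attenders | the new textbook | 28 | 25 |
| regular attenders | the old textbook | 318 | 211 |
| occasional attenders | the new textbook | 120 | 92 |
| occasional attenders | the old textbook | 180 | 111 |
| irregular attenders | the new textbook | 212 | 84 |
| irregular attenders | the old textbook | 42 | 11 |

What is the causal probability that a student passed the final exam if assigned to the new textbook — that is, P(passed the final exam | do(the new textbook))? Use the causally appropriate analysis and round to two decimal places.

0.56

Mid-term attendance is downstream of the teaching method. One should not condition on a consequence of treatment, so the overall rates are the right comparison.
So P(outcome | do(the new textbook)) is just the pooled rate for the new textbook: 201/360 = 0.558.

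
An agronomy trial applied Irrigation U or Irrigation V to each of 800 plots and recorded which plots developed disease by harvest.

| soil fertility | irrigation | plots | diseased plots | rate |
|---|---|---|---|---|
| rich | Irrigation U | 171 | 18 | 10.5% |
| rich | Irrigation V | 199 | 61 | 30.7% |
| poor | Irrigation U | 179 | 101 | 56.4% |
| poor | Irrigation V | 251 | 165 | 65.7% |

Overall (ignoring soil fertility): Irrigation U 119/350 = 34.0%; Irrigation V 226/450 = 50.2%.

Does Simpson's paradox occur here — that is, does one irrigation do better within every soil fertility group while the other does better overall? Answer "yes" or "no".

no

Within each soil fertility level (rich 10.5% vs 30.7%; poor 56.4% vs 65.7%), Irrigation U has the lower rate every time. Pooled: 34.0% vs 50.2% — Irrigation U has the lower rate overall. They agree.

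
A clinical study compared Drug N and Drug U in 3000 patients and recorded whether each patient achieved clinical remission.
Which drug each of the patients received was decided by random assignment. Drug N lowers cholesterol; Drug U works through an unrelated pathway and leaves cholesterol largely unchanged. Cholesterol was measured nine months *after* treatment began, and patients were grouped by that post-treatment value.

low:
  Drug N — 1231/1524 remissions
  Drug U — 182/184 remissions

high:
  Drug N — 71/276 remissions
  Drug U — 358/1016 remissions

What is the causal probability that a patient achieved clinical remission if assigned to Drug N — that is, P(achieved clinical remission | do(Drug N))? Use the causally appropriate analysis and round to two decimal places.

0.72

Within every cholesterol level Drug U has the higher rate, yet pooled Drug N does — Simpson's reversal.
Because the drug influences cholesterol, cholesterol is a post-treatment mediator, not a confounder. Stratifying on it would bias the estimate; the causal effect is the crude pooled difference.
So P(outcome | do(Drug N)) is just the pooled rate for Drug N: 1302/1800 = 0.723.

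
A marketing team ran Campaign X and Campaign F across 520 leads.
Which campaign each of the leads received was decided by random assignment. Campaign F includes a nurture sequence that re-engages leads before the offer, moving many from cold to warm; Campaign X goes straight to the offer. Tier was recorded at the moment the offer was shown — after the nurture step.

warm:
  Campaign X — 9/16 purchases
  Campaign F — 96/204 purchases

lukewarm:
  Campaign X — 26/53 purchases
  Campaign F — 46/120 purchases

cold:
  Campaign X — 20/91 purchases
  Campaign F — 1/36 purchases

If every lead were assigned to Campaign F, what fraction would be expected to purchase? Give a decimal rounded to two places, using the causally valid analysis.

0.40

The engagement tier-specific comparison favours Campaign X throughout, but the pooled figures favour Campaign F. The question is whether to condition on engagement tier.
Because the campaign influences engagement tier, engagement tier is a post-treatment mediator, not a confounder. Stratifying on it would bias the estimate; the causal effect is the crude pooled difference.
So P(outcome | do(Campaign F)) is just the pooled rate for Campaign F: 143/360 = 0.397.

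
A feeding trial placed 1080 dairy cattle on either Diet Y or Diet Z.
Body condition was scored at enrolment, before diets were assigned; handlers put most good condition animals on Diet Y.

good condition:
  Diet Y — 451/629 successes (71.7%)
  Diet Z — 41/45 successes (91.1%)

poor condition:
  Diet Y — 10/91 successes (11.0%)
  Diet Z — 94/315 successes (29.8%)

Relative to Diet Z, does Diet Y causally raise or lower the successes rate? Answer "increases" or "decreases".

decreases

Within every starting body condition level Diet Z has the higher rate, yet pooled Diet Y does — Simpson's reversal.
Since starting body condition is a pre-existing factor (not a product of the diet) and it affects the outcome on its own, it is a confounder. The stratified rates, not the pooled rate, identify the causal effect.
Within each level — good condition: 71.7% vs 91.1%; poor condition: 11.0% vs 29.8% — Diet Z is higher every time.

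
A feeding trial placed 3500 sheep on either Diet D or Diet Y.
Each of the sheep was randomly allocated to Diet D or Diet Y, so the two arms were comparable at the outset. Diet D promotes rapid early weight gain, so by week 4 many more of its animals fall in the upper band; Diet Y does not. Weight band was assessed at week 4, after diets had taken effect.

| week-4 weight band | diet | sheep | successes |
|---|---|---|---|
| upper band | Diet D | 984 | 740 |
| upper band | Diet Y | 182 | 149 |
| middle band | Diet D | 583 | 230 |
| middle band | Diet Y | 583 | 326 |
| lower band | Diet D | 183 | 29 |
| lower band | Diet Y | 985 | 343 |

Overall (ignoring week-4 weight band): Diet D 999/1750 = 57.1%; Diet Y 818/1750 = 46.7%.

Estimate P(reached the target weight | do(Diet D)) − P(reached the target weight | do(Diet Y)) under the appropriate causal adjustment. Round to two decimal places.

+0.10

The stratified and pooled comparisons disagree (Diet Y wins within each week-4 weight band; Diet D wins overall), so the answer turns on the causal role of week-4 weight band.
Week-4 weight band is recorded after the diet and is itself shifted by it — it sits on the causal path from diet to outcome. Conditioning on a mediator would strip out part of the effect we want; the pooled comparison gives the total causal effect.
The causal difference is the pooled difference: 0.571 − 0.467 = +0.103.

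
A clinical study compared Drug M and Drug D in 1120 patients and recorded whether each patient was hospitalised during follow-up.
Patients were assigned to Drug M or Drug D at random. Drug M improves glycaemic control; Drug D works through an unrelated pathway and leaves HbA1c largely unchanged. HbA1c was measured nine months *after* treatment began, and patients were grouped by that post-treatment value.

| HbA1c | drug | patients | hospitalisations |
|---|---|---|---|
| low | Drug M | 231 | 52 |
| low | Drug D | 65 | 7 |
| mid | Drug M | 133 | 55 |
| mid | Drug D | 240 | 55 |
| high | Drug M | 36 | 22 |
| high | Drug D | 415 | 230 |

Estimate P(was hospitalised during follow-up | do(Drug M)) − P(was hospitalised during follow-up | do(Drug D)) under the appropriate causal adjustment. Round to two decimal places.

-0.08

Stratifying would compare drugs among patients the drugs themselves sorted into HbA1c groups — a form of selection on an intermediate. The unconditioned pooled rates give the total causal effect.
The causal difference is the pooled difference: 0.323 − 0.406 = -0.083.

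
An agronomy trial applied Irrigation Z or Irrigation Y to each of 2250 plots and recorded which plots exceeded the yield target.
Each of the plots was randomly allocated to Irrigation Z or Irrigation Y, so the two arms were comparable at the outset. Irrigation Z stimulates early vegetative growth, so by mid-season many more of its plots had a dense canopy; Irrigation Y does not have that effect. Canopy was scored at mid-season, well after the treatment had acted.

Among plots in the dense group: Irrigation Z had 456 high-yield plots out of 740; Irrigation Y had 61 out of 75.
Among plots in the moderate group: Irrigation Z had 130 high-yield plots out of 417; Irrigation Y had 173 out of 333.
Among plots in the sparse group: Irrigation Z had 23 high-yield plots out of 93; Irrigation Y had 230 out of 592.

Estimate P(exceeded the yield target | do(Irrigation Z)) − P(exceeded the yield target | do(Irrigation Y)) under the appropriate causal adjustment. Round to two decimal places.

+0.02

Stratifying would compare irrigations among plots the irrigations themselves sorted into mid-season canopy groups — a form of selection on an intermediate. The unconditioned pooled rates give the total causal effect.
The causal difference is the pooled difference: 0.487 − 0.464 = +0.023.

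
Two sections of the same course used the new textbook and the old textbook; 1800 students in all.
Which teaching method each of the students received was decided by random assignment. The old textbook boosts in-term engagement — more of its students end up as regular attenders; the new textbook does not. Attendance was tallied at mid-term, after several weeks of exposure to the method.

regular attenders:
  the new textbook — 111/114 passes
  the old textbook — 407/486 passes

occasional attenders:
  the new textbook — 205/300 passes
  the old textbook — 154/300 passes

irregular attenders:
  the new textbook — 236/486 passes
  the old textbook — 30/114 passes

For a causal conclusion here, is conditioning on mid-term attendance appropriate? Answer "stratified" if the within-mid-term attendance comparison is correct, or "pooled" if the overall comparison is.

pooled

Mid-term attendance is downstream of the teaching method. One should not condition on a consequence of treatment, so the overall rates are the right comparison.
Pooled: the new textbook 61.3% vs the old textbook 65.7%; the old textbook is higher overall.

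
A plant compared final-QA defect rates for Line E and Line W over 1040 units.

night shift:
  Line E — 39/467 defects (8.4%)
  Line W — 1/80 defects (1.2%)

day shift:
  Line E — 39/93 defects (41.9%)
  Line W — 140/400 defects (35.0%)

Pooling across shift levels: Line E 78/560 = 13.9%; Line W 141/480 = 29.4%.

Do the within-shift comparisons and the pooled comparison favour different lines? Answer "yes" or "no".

Within each shift level (night shift 8.4% vs 1.2%; day shift 41.9% vs 35.0%), Line W has the lower rate every time. Pooled: 13.9% vs 29.4% — Line E has the lower rate overall. The two comparisons disagree.

yes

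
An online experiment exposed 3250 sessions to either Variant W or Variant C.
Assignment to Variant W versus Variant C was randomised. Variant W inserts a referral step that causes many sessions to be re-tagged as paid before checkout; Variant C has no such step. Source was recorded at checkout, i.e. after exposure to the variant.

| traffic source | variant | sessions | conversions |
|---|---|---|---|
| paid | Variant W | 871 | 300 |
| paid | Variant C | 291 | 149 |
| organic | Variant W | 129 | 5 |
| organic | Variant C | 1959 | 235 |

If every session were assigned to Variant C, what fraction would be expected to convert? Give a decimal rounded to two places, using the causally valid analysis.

The distribution of traffic source is itself part of what the variant does — it is an intermediate outcome. Holding it fixed would remove that part of the effect; the total effect is the pooled difference.
So P(outcome | do(Variant C)) is just the pooled rate for Variant C: 384/2250 = 0.171.

0.17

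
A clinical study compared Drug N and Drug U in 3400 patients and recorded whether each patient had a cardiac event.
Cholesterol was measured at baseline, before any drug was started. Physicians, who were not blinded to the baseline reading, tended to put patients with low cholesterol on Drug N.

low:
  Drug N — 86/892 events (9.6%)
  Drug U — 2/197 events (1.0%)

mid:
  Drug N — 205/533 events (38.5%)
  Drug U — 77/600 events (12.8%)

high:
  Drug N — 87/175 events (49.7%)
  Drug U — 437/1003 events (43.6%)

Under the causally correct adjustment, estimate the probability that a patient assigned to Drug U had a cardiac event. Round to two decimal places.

0.20

Nothing the drug does changes cholesterol; the imbalance is an allocation artefact. With cholesterol also predicting the outcome, the pooled figure is confounded, and the within-stratum comparison is the causal one.
Standardising Drug U to the population cholesterol mix: 0.320·2/197 + 0.333·77/600 + 0.346·437/1003 = 0.197.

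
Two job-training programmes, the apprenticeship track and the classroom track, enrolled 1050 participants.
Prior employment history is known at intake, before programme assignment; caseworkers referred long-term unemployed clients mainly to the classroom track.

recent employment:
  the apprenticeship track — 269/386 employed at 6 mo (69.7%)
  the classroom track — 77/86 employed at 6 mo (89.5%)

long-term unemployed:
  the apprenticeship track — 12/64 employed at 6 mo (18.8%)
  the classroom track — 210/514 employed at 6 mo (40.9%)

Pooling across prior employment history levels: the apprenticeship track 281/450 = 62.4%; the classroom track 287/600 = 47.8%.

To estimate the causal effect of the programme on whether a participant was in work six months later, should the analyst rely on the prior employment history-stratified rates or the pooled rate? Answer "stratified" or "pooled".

Prior employment history is set before the programme has any effect — it is not caused by the programme — and it independently drives the outcome. That makes it a confounder, so the causal comparison is within prior employment history levels.
Within each level — recent employment: 69.7% vs 89.5%; long-term unemployed: 18.8% vs 40.9% — the classroom track is higher every time.

stratified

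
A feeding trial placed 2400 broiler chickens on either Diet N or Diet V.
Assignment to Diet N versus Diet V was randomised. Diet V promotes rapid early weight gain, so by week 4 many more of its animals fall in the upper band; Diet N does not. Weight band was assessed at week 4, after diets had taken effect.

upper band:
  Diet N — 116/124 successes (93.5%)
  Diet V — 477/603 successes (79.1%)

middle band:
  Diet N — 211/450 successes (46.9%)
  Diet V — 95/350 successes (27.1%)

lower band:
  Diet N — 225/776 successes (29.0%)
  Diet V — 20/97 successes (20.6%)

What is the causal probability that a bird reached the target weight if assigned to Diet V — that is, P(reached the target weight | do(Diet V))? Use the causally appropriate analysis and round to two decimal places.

Week-4 weight band lies on the pathway diet → week-4 weight band → outcome, so adjusting for it blocks the indirect effect. For the total causal effect of diet, use the unadjusted pooled rates.
So P(outcome | do(Diet V)) is just the pooled rate for Diet V: 592/1050 = 0.564.

0.56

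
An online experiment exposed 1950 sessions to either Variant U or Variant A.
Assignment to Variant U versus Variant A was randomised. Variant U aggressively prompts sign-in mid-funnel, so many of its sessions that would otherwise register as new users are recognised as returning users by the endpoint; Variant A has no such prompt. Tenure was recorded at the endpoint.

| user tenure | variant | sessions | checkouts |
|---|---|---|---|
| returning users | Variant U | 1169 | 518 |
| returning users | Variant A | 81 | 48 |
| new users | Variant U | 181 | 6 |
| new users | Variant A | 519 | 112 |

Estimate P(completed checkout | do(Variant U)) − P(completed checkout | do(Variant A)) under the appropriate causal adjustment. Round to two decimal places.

+0.12

User tenure lies on the pathway variant → user tenure → outcome, so adjusting for it blocks the indirect effect. For the total causal effect of variant, use the unadjusted pooled rates.
The causal difference is the pooled difference: 0.388 − 0.267 = +0.121.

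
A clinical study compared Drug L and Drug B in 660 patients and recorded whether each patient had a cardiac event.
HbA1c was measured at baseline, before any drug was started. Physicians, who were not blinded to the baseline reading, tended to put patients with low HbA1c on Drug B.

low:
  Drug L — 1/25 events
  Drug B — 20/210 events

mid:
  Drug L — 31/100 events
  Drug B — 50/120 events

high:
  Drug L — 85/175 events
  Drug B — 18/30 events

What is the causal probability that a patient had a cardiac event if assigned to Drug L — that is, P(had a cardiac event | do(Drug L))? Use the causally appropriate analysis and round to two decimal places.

0.27

Since HbA1c is a pre-existing factor (not a product of the drug) and it affects the outcome on its own, it is a confounder. The stratified rates, not the pooled rate, identify the causal effect.
Standardising Drug L to the population HbA1c mix: 0.356·1/25 + 0.333·31/100 + 0.311·85/175 = 0.268.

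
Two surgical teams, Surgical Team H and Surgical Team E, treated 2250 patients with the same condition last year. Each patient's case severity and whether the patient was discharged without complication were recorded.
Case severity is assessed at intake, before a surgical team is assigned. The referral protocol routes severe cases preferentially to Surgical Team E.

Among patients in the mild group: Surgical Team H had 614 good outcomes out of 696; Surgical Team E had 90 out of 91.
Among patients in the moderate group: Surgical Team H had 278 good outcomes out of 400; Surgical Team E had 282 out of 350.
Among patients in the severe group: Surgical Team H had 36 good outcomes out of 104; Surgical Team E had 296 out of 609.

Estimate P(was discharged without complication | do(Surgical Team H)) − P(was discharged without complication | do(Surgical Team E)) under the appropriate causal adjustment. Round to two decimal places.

The imbalance in case severity arose from how patients were allocated, not from anything the surgical team did; and case severity independently affects the outcome. The pooled gap is confounded — condition on case severity.
Adjusting over the population distribution of case severity: 0.350·(0.882−0.989) + 0.333·(0.695−0.806) + 0.317·(0.346−0.486) = -0.119.

-0.12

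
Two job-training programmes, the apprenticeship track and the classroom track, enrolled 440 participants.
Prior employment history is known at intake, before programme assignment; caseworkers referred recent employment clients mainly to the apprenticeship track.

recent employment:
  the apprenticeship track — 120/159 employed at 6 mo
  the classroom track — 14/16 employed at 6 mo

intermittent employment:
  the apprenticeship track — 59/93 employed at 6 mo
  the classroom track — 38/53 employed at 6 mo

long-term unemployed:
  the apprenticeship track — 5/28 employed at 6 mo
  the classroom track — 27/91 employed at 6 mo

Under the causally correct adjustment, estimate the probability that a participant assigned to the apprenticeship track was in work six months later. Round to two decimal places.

Prior employment history satisfies the back-door criterion: it is not a descendant of the programme, and it blocks the spurious path from programme to outcome. Adjusting for it (i.e., using the within-prior employment history rates) gives the causal effect.
Standardising the apprenticeship track to the population prior employment history mix: 0.398·120/159 + 0.332·59/93 + 0.270·5/28 = 0.559.

0.56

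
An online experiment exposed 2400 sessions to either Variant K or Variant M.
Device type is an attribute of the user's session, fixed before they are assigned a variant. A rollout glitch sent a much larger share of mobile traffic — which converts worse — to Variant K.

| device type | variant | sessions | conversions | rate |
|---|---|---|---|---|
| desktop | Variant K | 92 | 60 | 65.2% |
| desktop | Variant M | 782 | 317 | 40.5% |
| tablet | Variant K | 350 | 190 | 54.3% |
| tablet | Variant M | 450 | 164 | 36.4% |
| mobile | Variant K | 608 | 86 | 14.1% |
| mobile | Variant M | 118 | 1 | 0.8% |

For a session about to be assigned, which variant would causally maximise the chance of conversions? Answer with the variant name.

Variant K

Variant K is higher inside every device type stratum but Variant M is higher in aggregate. Whether to stratify depends on how device type relates to the variant.
Device type is set before the variant has any effect — it is not caused by the variant — and it independently drives the outcome. That makes it a confounder, so the causal comparison is within device type levels.
Within each level — desktop: 65.2% vs 40.5%; tablet: 54.3% vs 36.4%; mobile: 14.1% vs 0.8% — Variant K is higher every time.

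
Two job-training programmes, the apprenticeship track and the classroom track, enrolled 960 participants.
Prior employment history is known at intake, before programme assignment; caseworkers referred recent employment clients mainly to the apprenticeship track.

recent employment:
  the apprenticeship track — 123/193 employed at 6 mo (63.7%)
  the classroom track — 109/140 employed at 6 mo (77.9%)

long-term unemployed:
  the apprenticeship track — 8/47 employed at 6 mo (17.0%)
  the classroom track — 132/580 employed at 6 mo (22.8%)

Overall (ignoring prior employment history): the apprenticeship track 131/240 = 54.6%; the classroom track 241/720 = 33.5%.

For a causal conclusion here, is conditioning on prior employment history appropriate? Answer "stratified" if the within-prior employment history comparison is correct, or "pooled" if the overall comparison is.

The stratified and pooled comparisons disagree (the classroom track wins within each prior employment history; the apprenticeship track wins overall), so the answer turns on the causal role of prior employment history.
Prior employment history satisfies the back-door criterion: it is not a descendant of the programme, and it blocks the spurious path from programme to outcome. Adjusting for it (i.e., using the within-prior employment history rates) gives the causal effect.
Within each level — recent employment: 63.7% vs 77.9%; long-term unemployed: 17.0% vs 22.8% — the classroom track is higher every time.

stratified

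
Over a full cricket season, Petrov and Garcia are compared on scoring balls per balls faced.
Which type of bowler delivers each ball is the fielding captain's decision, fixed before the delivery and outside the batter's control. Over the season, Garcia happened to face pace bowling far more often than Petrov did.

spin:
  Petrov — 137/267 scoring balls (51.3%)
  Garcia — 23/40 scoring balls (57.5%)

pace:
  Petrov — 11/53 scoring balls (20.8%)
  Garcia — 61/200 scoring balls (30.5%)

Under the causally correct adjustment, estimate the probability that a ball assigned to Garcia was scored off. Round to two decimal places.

Bowling type differs across players for reasons unrelated to any effect of the player itself, and it separately predicts the outcome — a classic confounder. We must compare within bowling type levels.
Standardising Garcia to the population bowling type mix: 0.548·23/40 + 0.452·61/200 = 0.453.

0.45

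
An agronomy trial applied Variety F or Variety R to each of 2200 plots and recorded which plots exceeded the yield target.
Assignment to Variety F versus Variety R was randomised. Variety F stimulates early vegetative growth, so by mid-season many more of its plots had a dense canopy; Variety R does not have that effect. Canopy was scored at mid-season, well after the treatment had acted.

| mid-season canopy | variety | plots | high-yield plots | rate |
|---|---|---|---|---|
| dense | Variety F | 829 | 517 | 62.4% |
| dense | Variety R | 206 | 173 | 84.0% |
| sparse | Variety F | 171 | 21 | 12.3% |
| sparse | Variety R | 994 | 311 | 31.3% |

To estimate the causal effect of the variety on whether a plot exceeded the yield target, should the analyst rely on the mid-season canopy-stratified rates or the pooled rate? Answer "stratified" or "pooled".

pooled

The mid-season canopy-specific comparison favours Variety R throughout, but the pooled figures favour Variety F. The question is whether to condition on mid-season canopy.
Mid-season canopy is recorded after the variety and is itself shifted by it — it sits on the causal path from variety to outcome. Conditioning on a mediator would strip out part of the effect we want; the pooled comparison gives the total causal effect.
Pooled: Variety F 53.8% vs Variety R 40.3%; Variety F is higher overall.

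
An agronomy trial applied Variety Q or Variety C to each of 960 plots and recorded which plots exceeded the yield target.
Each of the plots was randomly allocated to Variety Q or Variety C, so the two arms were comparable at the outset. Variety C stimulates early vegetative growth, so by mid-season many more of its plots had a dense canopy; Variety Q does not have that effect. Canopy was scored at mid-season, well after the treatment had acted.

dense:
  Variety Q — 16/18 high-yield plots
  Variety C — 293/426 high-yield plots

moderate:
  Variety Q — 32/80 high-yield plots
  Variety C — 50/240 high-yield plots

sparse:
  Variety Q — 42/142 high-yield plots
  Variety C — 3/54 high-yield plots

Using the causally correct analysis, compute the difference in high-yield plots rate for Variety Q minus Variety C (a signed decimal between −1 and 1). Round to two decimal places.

-0.11

Mid-season canopy here is a post-treatment variable shaped by the variety; conditioning on it would introduce bias rather than remove it. The overall comparison is the causal one.
The causal difference is the pooled difference: 0.375 − 0.481 = -0.106.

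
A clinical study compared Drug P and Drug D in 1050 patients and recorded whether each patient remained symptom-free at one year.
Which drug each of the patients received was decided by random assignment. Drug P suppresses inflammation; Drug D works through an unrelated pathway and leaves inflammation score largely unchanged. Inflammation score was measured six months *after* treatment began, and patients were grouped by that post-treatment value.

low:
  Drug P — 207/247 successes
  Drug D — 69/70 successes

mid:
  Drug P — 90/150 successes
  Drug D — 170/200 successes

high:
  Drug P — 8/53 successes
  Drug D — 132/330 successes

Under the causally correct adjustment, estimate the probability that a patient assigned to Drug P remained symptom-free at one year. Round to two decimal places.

Drug D is higher inside every inflammation score stratum but Drug P is higher in aggregate. Whether to stratify depends on how inflammation score relates to the drug.
Inflammation score is recorded after the drug and is itself shifted by it — it sits on the causal path from drug to outcome. Conditioning on a mediator would strip out part of the effect we want; the pooled comparison gives the total causal effect.
So P(outcome | do(Drug P)) is just the pooled rate for Drug P: 305/450 = 0.678.

0.68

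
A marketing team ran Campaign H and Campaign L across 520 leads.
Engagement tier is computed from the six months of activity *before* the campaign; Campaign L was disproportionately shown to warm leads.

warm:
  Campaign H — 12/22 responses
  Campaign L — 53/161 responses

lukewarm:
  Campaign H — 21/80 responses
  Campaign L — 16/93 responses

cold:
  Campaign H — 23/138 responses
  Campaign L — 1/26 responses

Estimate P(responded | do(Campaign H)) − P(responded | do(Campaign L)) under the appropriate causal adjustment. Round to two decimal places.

+0.15

The engagement tier-specific comparison favours Campaign H throughout, but the pooled figures favour Campaign L. The question is whether to condition on engagement tier.
Nothing the campaign does changes engagement tier; the imbalance is an allocation artefact. With engagement tier also predicting the outcome, the pooled figure is confounded, and the within-stratum comparison is the causal one.
Adjusting over the population distribution of engagement tier: 0.352·(0.545−0.329) + 0.333·(0.263−0.172) + 0.315·(0.167−0.038) = +0.147.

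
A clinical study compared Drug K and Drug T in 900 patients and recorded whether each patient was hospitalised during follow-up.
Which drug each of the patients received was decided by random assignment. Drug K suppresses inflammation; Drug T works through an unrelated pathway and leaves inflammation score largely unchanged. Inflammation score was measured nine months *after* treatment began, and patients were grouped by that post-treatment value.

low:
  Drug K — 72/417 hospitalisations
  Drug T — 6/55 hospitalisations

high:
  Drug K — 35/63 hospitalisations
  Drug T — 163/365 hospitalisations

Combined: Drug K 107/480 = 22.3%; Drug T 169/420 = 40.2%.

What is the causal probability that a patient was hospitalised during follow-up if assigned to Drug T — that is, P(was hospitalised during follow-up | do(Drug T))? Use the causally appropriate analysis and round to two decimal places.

The stratified and pooled comparisons disagree (Drug T wins within each inflammation score; Drug K wins overall), so the answer turns on the causal role of inflammation score.
Stratifying would compare drugs among patients the drugs themselves sorted into inflammation score groups — a form of selection on an intermediate. The unconditioned pooled rates give the total causal effect.
So P(outcome | do(Drug T)) is just the pooled rate for Drug T: 169/420 = 0.402.

0.40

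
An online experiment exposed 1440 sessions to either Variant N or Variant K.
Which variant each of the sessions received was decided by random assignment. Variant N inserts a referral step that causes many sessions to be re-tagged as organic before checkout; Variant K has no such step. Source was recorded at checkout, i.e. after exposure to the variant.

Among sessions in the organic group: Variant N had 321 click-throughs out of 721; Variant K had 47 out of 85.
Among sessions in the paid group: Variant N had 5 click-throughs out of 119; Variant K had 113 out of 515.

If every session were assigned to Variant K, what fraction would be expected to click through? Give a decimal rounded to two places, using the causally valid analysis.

0.27

The stratified and pooled comparisons disagree (Variant K wins within each traffic source; Variant N wins overall), so the answer turns on the causal role of traffic source.
Traffic source is downstream of the variant. One should not condition on a consequence of treatment, so the overall rates are the right comparison.
So P(outcome | do(Variant K)) is just the pooled rate for Variant K: 160/600 = 0.267.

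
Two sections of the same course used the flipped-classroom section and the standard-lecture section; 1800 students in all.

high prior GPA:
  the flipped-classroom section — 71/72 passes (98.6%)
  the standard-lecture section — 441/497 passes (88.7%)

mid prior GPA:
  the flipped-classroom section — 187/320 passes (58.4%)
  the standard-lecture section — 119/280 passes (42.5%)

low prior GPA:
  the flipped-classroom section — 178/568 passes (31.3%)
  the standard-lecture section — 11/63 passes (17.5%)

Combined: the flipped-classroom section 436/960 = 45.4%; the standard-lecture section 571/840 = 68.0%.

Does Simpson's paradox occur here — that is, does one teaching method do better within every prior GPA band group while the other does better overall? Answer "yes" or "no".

Within each prior GPA band level (high prior GPA 98.6% vs 88.7%; mid prior GPA 58.4% vs 42.5%; low prior GPA 31.3% vs 17.5%), the flipped-classroom section has the higher rate every time. Pooled: 45.4% vs 68.0% — the standard-lecture section has the higher rate overall. The two comparisons disagree.

yes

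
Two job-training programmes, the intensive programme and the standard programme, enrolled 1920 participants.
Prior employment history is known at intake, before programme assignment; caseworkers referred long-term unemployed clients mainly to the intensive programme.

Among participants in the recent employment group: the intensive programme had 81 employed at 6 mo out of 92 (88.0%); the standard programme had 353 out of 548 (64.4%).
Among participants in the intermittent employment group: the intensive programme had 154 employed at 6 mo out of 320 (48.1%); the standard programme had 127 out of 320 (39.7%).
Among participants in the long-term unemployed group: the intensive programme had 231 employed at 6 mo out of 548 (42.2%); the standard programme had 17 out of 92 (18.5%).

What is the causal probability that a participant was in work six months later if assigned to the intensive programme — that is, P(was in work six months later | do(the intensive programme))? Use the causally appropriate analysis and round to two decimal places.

Within every prior employment history level the intensive programme has the higher rate, yet pooled the standard programme does — Simpson's reversal.
Nothing the programme does changes prior employment history; the imbalance is an allocation artefact. With prior employment history also predicting the outcome, the pooled figure is confounded, and the within-stratum comparison is the causal one.
Standardising the intensive programme to the population prior employment history mix: 0.333·81/92 + 0.333·154/320 + 0.333·231/548 = 0.594.

0.59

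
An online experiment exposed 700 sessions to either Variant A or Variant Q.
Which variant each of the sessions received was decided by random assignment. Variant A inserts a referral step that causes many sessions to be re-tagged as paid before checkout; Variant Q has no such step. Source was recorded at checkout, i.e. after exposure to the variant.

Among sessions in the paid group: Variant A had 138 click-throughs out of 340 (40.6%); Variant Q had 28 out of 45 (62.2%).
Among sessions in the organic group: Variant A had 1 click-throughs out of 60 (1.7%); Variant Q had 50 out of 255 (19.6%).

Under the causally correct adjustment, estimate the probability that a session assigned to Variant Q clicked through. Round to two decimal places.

Stratifying would compare variants among sessions the variants themselves sorted into traffic source groups — a form of selection on an intermediate. The unconditioned pooled rates give the total causal effect.
So P(outcome | do(Variant Q)) is just the pooled rate for Variant Q: 78/300 = 0.260.

0.26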